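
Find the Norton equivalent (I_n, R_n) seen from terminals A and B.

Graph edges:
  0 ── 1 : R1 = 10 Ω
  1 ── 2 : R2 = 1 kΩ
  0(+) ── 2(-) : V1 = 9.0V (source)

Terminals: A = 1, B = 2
Find the Thévenin equivalent first; then I_n = V_th/R_th and R_n = R_th.
Step 1 — V_th is the open-circuit voltage V_A - V_B (nothing connected across the terminals).
Nodal analysis, taking node 2 as the 0 V reference.
Source V1 fixes V_0 = 9 V.
KCL at each unknown node (sum of currents leaving = 0; resistances in Ω):
  Node 1: (V_1 - 9)/10 + (V_1 - 0)/1000 = 0
Collecting terms: 0.101 × V_1 = 0.9  =>  V_1 = 8.911 V
V_th = V_1 - V_2 = 8.911 - 0 = 8.911 V
Step 2 — R_th: zero the source — replace V1 by a short circuit (node 2 merges into node 0) — and find the resistance seen between A (node 1) and B (node 0).
Reduce the network between node 1 (A) and node 0 (B) by series/parallel combination:
  Rp1 = R1 ‖ R2 (parallel, both between nodes 0 and 1) = 1/(1/10 + 1/1000) = 9.901 Ω
R_th = 9.901 Ω
I_n = V_th/R_th = 8.911/9.901 = 0.9 A, and R_n = R_th = 9.901 Ω

Final answer: I_n = 0.9 A, R_n = 9.901 Ω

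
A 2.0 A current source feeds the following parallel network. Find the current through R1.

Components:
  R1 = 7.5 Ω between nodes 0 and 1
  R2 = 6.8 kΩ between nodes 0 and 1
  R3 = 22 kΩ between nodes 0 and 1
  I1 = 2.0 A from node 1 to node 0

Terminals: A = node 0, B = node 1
All resistors sit directly between nodes 0 and 1, so they are in parallel and share one voltage V; the full source current 2 A splits among them.
1/R_par = 1/7.5 + 1/6800 + 1/22000 = 0.1335 S  =>  R_par = 7.489 Ω
V = I × R_par = 2 × 7.489 = 14.98 V
I_R1 = V/R1 = 14.98/7.5 = 1.997 A

Final answer: 1.997 A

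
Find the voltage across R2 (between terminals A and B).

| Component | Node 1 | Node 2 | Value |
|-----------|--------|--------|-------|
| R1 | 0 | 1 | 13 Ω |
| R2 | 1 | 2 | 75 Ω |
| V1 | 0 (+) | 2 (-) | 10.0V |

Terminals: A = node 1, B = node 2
R1 and R2 are in series across V1 (node 0 → node 1 → node 2), and the output A–B is taken across R2, so this is a voltage divider.
Series current: I = V1/(R1 + R2) = 10/(13 + 75) = 10/88 = 0.1136 A
V_R2 = I × R2 = V1 × R2/(R1 + R2) = 10 × 75/88 = 8.523 V

Final answer: 8.523 V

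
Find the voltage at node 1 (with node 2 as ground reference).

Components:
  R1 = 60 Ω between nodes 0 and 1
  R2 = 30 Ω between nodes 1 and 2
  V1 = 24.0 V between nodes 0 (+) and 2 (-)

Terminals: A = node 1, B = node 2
Nodal analysis, taking node 2 as the 0 V reference.
Source V1 fixes V_0 = 24 V.
KCL at each unknown node (sum of currents leaving = 0; resistances in Ω):
  Node 1: (V_1 - 24)/60 + (V_1 - 0)/30 = 0
Collecting terms: 0.05 × V_1 = 0.4  =>  V_1 = 8 V
The requested potential is V_1 = 8 V.

Final answer: V_1 = 8 V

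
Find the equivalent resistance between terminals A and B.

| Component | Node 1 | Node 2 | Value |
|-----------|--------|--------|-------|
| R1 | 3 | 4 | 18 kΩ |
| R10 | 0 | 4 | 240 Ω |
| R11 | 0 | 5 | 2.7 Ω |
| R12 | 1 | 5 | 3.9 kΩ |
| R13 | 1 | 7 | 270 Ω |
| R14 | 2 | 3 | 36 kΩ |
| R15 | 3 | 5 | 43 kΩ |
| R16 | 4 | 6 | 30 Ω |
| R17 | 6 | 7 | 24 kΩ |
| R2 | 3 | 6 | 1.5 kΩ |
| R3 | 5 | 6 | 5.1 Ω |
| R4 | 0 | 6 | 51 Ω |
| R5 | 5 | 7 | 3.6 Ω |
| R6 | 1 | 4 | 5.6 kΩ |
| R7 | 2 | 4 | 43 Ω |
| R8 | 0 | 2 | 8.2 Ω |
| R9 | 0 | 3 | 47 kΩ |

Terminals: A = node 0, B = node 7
The network is not a plain series/parallel combination. Inject a 1 A test current into terminal A (node 0) and return it from terminal B (node 7); then R_eq = V_A / (1 A).
Nodal analysis, taking node 7 as the 0 V reference.
Current source I_test pushes 1 A into node 0 and draws it out of node 7.
KCL at each unknown node (sum of currents leaving = 0; resistances in Ω):
  Node 0: (V_0 - V_6)/51 + (V_0 - V_2)/8.2 + (V_0 - V_3)/47000 + (V_0 - V_4)/240 + (V_0 - V_5)/2.7 - 1 = 0
  Node 1: (V_1 - V_4)/5600 + (V_1 - V_5)/3900 + (V_1 - 0)/270 = 0
  Node 2: (V_2 - V_0)/8.2 + (V_2 - V_4)/43 + (V_2 - V_3)/36000 = 0
  Node 3: (V_3 - V_0)/47000 + (V_3 - V_2)/36000 + (V_3 - V_4)/18000 + (V_3 - V_6)/1500 + (V_3 - V_5)/43000 = 0
  Node 4: (V_4 - V_0)/240 + (V_4 - V_1)/5600 + (V_4 - V_2)/43 + (V_4 - V_3)/18000 + (V_4 - V_6)/30 = 0
  Node 5: (V_5 - V_0)/2.7 + (V_5 - V_1)/3900 + (V_5 - V_3)/43000 + (V_5 - V_6)/5.1 + (V_5 - 0)/3.6 = 0
  Node 6: (V_6 - V_0)/51 + (V_6 - V_3)/1500 + (V_6 - V_4)/30 + (V_6 - V_5)/5.1 + (V_6 - 0)/24000 = 0
Collecting terms (coefficients in siemens):
  0.5161·V_0 - 0.122·V_2 - 0.00002128·V_3 - 0.004167·V_4 - 0.3704·V_5 - 0.01961·V_6 = 1
  0.004139·V_1 - 0.0001786·V_4 - 0.0002564·V_5 = 0
  0.1452·V_2 - 0.122·V_0 - 0.00002778·V_3 - 0.02326·V_4 = 0
  0.0007945·V_3 - 0.00002128·V_0 - 0.00002778·V_2 - 0.00005556·V_4 - 0.00002326·V_5 - 0.0006667·V_6 = 0
  0.06099·V_4 - 0.004167·V_0 - 0.0001786·V_1 - 0.02326·V_2 - 0.00005556·V_3 - 0.03333·V_6 = 0
  0.8445·V_5 - 0.3704·V_0 - 0.0002564·V_1 - 0.00002326·V_3 - 0.1961·V_6 = 0
  0.2497·V_6 - 0.01961·V_0 - 0.0006667·V_3 - 0.03333·V_4 - 0.1961·V_5 = 0
Solving these 7 simultaneous equations (Gaussian elimination) gives:
  V_0 = 6.099 V, V_1 = 0.4311 V, V_2 = 5.896 V, V_3 = 4.132 V
  V_4 = 4.832 V, V_5 = 3.594 V, V_6 = 3.957 V
R_eq = V_0 / 1 A = 6.099 Ω

Final answer: 6.099 Ω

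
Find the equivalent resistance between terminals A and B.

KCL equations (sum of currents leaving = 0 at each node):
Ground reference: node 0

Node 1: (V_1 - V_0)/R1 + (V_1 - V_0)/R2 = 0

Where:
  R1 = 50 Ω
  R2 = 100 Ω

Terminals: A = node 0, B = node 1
Reduce the network between node 0 (A) and node 1 (B) by series/parallel combination:
  Rp1 = R1 ‖ R2 (parallel, both between nodes 0 and 1) = 1/(1/50 + 1/100) = 33.33 Ω
R_eq = 33.33 Ω

Final answer: 33.33 Ω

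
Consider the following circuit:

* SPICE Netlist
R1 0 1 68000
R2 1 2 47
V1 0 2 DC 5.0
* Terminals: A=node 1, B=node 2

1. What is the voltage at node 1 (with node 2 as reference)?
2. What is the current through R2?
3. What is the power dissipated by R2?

Nodal analysis, taking node 2 as the 0 V reference.
Source V1 fixes V_0 = 5 V.
KCL at each unknown node (sum of currents leaving = 0; resistances in Ω):
  Node 1: (V_1 - 5)/68000 + (V_1 - 0)/47 = 0
Collecting terms: 0.02129 × V_1 = 0.00007353  =>  V_1 = 0.003453 V
Part 1:
  Read off the nodal solution: V_1 = 0.003453 V
Part 2:
  I_R2 = (V_1 - V_2)/R2 = (0.003453 - 0)/47 = 0.00007348 A
  Magnitude: I_R2 = 0.00007348 A
Part 3:
  I_R2 = (V_1 - V_2)/R2 = (0.003453 - 0)/47 = 0.00007348 A
  P_R2 = I_R2² × R2 = (0.00007348)² × 47 = 0.0000002538 W

Final answers:
1. V_1 = 0.003453 V
2. I_R2 = 7.348e-05 A
3. P_R2 = 2.538e-07 W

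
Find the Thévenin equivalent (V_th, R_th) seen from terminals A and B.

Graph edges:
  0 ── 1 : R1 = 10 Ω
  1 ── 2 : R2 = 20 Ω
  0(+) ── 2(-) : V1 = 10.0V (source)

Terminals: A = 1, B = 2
Step 1 — V_th is the open-circuit voltage V_A - V_B (nothing connected across the terminals).
Nodal analysis, taking node 2 as the 0 V reference.
Source V1 fixes V_0 = 10 V.
KCL at each unknown node (sum of currents leaving = 0; resistances in Ω):
  Node 1: (V_1 - 10)/10 + (V_1 - 0)/20 = 0
Collecting terms: 0.15 × V_1 = 1  =>  V_1 = 6.667 V
V_th = V_1 - V_2 = 6.667 - 0 = 6.667 V
Step 2 — R_th: zero the source — replace V1 by a short circuit (node 2 merges into node 0) — and find the resistance seen between A (node 1) and B (node 0).
Reduce the network between node 1 (A) and node 0 (B) by series/parallel combination:
  Rp1 = R1 ‖ R2 (parallel, both between nodes 0 and 1) = 1/(1/10 + 1/20) = 6.667 Ω
R_th = 6.667 Ω

Final answer: V_th = 6.667 V, R_th = 6.667 Ω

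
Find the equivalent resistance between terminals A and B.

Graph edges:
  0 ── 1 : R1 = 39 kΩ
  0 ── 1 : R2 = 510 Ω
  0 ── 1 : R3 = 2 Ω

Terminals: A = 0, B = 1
Reduce the network between node 0 (A) and node 1 (B) by series/parallel combination:
  Rp1 = R1 ‖ R2 ‖ R3 (parallel, all between nodes 0 and 1) = 1/(1/39000 + 1/510 + 1/2) = 1.992 Ω
R_eq = 1.992 Ω

Final answer: 1.992 Ω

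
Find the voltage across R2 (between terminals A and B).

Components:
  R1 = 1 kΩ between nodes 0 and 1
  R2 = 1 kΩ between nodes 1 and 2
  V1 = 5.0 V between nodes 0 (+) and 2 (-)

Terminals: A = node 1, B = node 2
R1 and R2 are in series across V1 (node 0 → node 1 → node 2), and the output A–B is taken across R2, so this is a voltage divider.
Series current: I = V1/(R1 + R2) = 5/(1000 + 1000) = 5/2000 = 0.0025 A
V_R2 = I × R2 = V1 × R2/(R1 + R2) = 5 × 1000/2000 = 2.5 V

Final answer: 2.5 V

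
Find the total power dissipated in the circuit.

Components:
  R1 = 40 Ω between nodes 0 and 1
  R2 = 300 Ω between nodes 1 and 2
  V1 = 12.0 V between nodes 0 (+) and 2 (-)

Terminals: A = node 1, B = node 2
Nodal analysis, taking node 2 as the 0 V reference.
Source V1 fixes V_0 = 12 V.
KCL at each unknown node (sum of currents leaving = 0; resistances in Ω):
  Node 1: (V_1 - 12)/40 + (V_1 - 0)/300 = 0
Collecting terms: 0.02833 × V_1 = 0.3  =>  V_1 = 10.59 V
Power in each resistor, P = (ΔV)²/R:
  P_R1 = (12 - 10.59)²/40 = 0.04983 W
  P_R2 = (10.59 - 0)²/300 = 0.3737 W
P_total = P_R1 + P_R2 = 0.4235 W

Final answer: 0.4235 W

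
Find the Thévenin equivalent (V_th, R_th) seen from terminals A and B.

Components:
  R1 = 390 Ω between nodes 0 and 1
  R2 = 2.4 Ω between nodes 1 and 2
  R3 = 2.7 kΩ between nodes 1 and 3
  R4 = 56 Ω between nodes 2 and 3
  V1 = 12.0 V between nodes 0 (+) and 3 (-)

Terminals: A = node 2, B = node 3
Step 1 — V_th is the open-circuit voltage V_A - V_B (nothing connected across the terminals).
Nodal analysis, taking node 3 as the 0 V reference.
Source V1 fixes V_0 = 12 V.
KCL at each unknown node (sum of currents leaving = 0; resistances in Ω):
  Node 1: (V_1 - 12)/390 + (V_1 - V_2)/2.4 + (V_1 - 0)/2700 = 0
  Node 2: (V_2 - V_1)/2.4 + (V_2 - 0)/56 = 0
Collecting terms (coefficients in siemens):
  0.4196·V_1 - 0.4167·V_2 = 0.03077
  0.4345·V_2 - 0.4167·V_1 = 0
Determinant D = (0.4196)(0.4345) - (-0.4167)(-0.4167) = 0.008716
V_1 = [(0.03077)(0.4345) - (-0.4167)(0)]/D = 1.534 V
V_2 = [(0.4196)(0) - (0.03077)(-0.4167)]/D = 1.471 V
V_th = V_2 - V_3 = 1.471 - 0 = 1.471 V
Step 2 — R_th: zero the source — replace V1 by a short circuit (node 3 merges into node 0) — and find the resistance seen between A (node 2) and B (node 0).
Reduce the network between node 2 (A) and node 0 (B) by series/parallel combination:
  Rp1 = R1 ‖ R3 (parallel, both between nodes 0 and 1) = 1/(1/390 + 1/2700) = 340.8 Ω
  Rs1 = R2 + Rp1 (series, joined only at node 1) = 2.4 + 340.8 = 343.2 Ω
  Rp2 = R4 ‖ Rs1 (parallel, both between nodes 0 and 2) = 1/(1/56 + 1/343.2) = 48.14 Ω
R_th = 48.14 Ω

Final answer: V_th = 1.471 V, R_th = 48.14 Ω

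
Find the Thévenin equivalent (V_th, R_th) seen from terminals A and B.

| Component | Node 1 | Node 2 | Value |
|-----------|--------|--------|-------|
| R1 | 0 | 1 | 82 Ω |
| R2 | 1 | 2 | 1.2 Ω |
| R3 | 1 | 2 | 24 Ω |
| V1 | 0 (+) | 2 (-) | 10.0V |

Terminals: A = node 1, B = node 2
Step 1 — V_th is the open-circuit voltage V_A - V_B (nothing connected across the terminals).
Nodal analysis, taking node 2 as the 0 V reference.
Source V1 fixes V_0 = 10 V.
KCL at each unknown node (sum of currents leaving = 0; resistances in Ω):
  Node 1: (V_1 - 10)/82 + (V_1 - 0)/1.2 + (V_1 - 0)/24 = 0
Collecting terms: 0.8872 × V_1 = 0.122  =>  V_1 = 0.1375 V
V_th = V_1 - V_2 = 0.1375 - 0 = 0.1375 V
Step 2 — R_th: zero the source — replace V1 by a short circuit (node 2 merges into node 0) — and find the resistance seen between A (node 1) and B (node 0).
Reduce the network between node 1 (A) and node 0 (B) by series/parallel combination:
  Rp1 = R1 ‖ R2 ‖ R3 (parallel, all between nodes 0 and 1) = 1/(1/82 + 1/1.2 + 1/24) = 1.127 Ω
R_th = 1.127 Ω

Final answer: V_th = 0.1375 V, R_th = 1.127 Ω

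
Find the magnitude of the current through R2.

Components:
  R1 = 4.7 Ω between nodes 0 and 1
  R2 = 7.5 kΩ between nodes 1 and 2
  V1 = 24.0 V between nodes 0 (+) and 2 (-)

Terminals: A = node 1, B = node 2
Nodal analysis, taking node 2 as the 0 V reference.
Source V1 fixes V_0 = 24 V.
KCL at each unknown node (sum of currents leaving = 0; resistances in Ω):
  Node 1: (V_1 - 24)/4.7 + (V_1 - 0)/7500 = 0
Collecting terms: 0.2129 × V_1 = 5.106  =>  V_1 = 23.98 V
I_R2 = (V_1 - V_2)/R2 = (23.98 - 0)/7500 = 0.003198 A
|I_R2| = 0.003198 A

Final answer: |I_R2| = 0.003198 A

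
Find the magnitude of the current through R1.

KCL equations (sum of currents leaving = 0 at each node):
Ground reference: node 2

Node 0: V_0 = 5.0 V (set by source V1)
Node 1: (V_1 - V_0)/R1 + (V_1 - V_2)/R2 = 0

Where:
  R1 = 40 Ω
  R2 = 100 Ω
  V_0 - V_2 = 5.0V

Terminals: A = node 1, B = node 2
Nodal analysis, taking node 2 as the 0 V reference.
Source V1 fixes V_0 = 5 V.
KCL at each unknown node (sum of currents leaving = 0; resistances in Ω):
  Node 1: (V_1 - 5)/40 + (V_1 - 0)/100 = 0
Collecting terms: 0.035 × V_1 = 0.125  =>  V_1 = 3.571 V
I_R1 = (V_0 - V_1)/R1 = (5 - 3.571)/40 = 0.03571 A
|I_R1| = 0.03571 A

Final answer: |I_R1| = 0.03571 A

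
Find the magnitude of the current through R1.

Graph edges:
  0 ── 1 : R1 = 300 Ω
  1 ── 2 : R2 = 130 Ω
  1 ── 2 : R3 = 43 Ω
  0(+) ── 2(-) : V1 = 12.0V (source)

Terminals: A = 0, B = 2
Nodal analysis, taking node 2 as the 0 V reference.
Source V1 fixes V_0 = 12 V.
KCL at each unknown node (sum of currents leaving = 0; resistances in Ω):
  Node 1: (V_1 - 12)/300 + (V_1 - 0)/130 + (V_1 - 0)/43 = 0
Collecting terms: 0.03428 × V_1 = 0.04  =>  V_1 = 1.167 V
I_R1 = (V_0 - V_1)/R1 = (12 - 1.167)/300 = 0.03611 A
|I_R1| = 0.03611 A

Final answer: |I_R1| = 0.03611 A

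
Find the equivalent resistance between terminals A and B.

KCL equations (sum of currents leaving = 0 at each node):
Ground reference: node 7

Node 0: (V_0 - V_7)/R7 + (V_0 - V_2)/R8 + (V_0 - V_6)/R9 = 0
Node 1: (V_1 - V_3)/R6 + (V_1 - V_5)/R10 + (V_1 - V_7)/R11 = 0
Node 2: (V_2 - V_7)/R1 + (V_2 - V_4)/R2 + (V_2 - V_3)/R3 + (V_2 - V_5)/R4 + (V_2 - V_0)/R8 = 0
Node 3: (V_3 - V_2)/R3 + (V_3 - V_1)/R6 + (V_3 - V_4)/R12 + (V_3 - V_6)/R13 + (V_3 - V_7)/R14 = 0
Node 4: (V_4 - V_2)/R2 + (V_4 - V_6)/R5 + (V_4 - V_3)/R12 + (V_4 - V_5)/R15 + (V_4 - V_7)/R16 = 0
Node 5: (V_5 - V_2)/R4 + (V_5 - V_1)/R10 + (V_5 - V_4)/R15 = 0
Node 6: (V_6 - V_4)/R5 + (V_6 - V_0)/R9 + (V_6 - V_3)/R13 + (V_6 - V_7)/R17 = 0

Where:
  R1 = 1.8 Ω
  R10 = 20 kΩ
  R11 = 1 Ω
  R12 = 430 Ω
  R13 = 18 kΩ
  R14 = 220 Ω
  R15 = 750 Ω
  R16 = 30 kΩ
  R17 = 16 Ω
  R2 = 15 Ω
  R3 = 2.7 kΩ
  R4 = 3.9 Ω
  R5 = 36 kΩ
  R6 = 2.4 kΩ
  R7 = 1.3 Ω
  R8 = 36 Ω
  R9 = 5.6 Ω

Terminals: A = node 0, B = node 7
The network is not a plain series/parallel combination. Inject a 1 A test current into terminal A (node 0) and return it from terminal B (node 7); then R_eq = V_A / (1 A).
Nodal analysis, taking node 7 as the 0 V reference.
Current source I_test pushes 1 A into node 0 and draws it out of node 7.
KCL at each unknown node (sum of currents leaving = 0; resistances in Ω):
  Node 0: (V_0 - 0)/1.3 + (V_0 - V_2)/36 + (V_0 - V_6)/5.6 - 1 = 0
  Node 1: (V_1 - V_3)/2400 + (V_1 - V_5)/20000 + (V_1 - 0)/1 = 0
  Node 2: (V_2 - V_0)/36 + (V_2 - 0)/1.8 + (V_2 - V_4)/15 + (V_2 - V_3)/2700 + (V_2 - V_5)/3.9 = 0
  Node 3: (V_3 - V_1)/2400 + (V_3 - V_2)/2700 + (V_3 - V_4)/430 + (V_3 - V_6)/18000 + (V_3 - 0)/220 = 0
  Node 4: (V_4 - V_2)/15 + (V_4 - V_3)/430 + (V_4 - V_6)/36000 + (V_4 - V_5)/750 + (V_4 - 0)/30000 = 0
  Node 5: (V_5 - V_1)/20000 + (V_5 - V_2)/3.9 + (V_5 - V_4)/750 = 0
  Node 6: (V_6 - V_0)/5.6 + (V_6 - V_3)/18000 + (V_6 - V_4)/36000 + (V_6 - 0)/16 = 0
Collecting terms (coefficients in siemens):
  0.9756·V_0 - 0.02778·V_2 - 0.1786·V_6 = 1
  1·V_1 - 0.0004167·V_3 - 0.00005·V_5 = 0
  0.9068·V_2 - 0.02778·V_0 - 0.0003704·V_3 - 0.06667·V_4 - 0.2564·V_5 = 0
  0.007714·V_3 - 0.0004167·V_1 - 0.0003704·V_2 - 0.002326·V_4 - 0.00005556·V_6 = 0
  0.07039·V_4 - 0.06667·V_2 - 0.002326·V_3 - 0.001333·V_5 - 0.00002778·V_6 = 0
  0.2578·V_5 - 0.00005·V_1 - 0.2564·V_2 - 0.001333·V_4 = 0
  0.2412·V_6 - 0.1786·V_0 - 0.00005556·V_3 - 0.00002778·V_4 = 0
Solving these 7 simultaneous equations (Gaussian elimination) gives:
  V_0 = 1.188 V, V_1 = 0.00001358 V, V_2 = 0.05645 V, V_3 = 0.02585 V
  V_4 = 0.05573 V, V_5 = 0.05643 V, V_6 = 0.8794 V
R_eq = V_0 / 1 A = 1.188 Ω

Final answer: 1.188 Ω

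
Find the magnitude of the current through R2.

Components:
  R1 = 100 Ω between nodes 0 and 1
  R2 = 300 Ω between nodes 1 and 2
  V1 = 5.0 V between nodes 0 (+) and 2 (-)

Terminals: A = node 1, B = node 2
Nodal analysis, taking node 2 as the 0 V reference.
Source V1 fixes V_0 = 5 V.
KCL at each unknown node (sum of currents leaving = 0; resistances in Ω):
  Node 1: (V_1 - 5)/100 + (V_1 - 0)/300 = 0
Collecting terms: 0.01333 × V_1 = 0.05  =>  V_1 = 3.75 V
I_R2 = (V_1 - V_2)/R2 = (3.75 - 0)/300 = 0.0125 A
|I_R2| = 0.0125 A

Final answer: |I_R2| = 0.0125 A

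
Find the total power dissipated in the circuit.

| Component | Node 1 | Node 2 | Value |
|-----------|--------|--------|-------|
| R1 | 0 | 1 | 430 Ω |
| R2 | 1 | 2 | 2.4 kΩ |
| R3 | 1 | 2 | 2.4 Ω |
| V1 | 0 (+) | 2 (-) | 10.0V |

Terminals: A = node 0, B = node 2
Nodal analysis, taking node 2 as the 0 V reference.
Source V1 fixes V_0 = 10 V.
KCL at each unknown node (sum of currents leaving = 0; resistances in Ω):
  Node 1: (V_1 - 10)/430 + (V_1 - 0)/2400 + (V_1 - 0)/2.4 = 0
Collecting terms: 0.4194 × V_1 = 0.02326  =>  V_1 = 0.05545 V
Power in each resistor, P = (ΔV)²/R:
  P_R1 = (10 - 0.05545)²/430 = 0.23 W
  P_R2 = (0.05545 - 0)²/2400 = 0.000001281 W
  P_R3 = (0.05545 - 0)²/2.4 = 0.001281 W
P_total = P_R1 + P_R2 + P_R3 = 0.2313 W

Final answer: 0.2313 W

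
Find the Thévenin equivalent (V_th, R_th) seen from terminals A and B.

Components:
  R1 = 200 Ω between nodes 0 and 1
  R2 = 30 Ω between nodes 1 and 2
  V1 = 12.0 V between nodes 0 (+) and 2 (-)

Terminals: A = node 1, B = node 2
Step 1 — V_th is the open-circuit voltage V_A - V_B (nothing connected across the terminals).
Nodal analysis, taking node 2 as the 0 V reference.
Source V1 fixes V_0 = 12 V.
KCL at each unknown node (sum of currents leaving = 0; resistances in Ω):
  Node 1: (V_1 - 12)/200 + (V_1 - 0)/30 = 0
Collecting terms: 0.03833 × V_1 = 0.06  =>  V_1 = 1.565 V
V_th = V_1 - V_2 = 1.565 - 0 = 1.565 V
Step 2 — R_th: zero the source — replace V1 by a short circuit (node 2 merges into node 0) — and find the resistance seen between A (node 1) and B (node 0).
Reduce the network between node 1 (A) and node 0 (B) by series/parallel combination:
  Rp1 = R1 ‖ R2 (parallel, both between nodes 0 and 1) = 1/(1/200 + 1/30) = 26.09 Ω
R_th = 26.09 Ω

Final answer: V_th = 1.565 V, R_th = 26.09 Ω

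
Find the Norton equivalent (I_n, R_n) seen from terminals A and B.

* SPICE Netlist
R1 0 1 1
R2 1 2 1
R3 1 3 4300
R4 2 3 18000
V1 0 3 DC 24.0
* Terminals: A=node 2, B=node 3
Find the Thévenin equivalent first; then I_n = V_th/R_th and R_n = R_th.
Step 1 — V_th is the open-circuit voltage V_A - V_B (nothing connected across the terminals).
Nodal analysis, taking node 3 as the 0 V reference.
Source V1 fixes V_0 = 24 V.
KCL at each unknown node (sum of currents leaving = 0; resistances in Ω):
  Node 1: (V_1 - 24)/1 + (V_1 - V_2)/1 + (V_1 - 0)/4300 = 0
  Node 2: (V_2 - V_1)/1 + (V_2 - 0)/18000 = 0
Collecting terms (coefficients in siemens):
  2·V_1 - 1·V_2 = 24
  1·V_2 - 1·V_1 = 0
Determinant D = (2)(1) - (-1)(-1) = 1
V_1 = [(24)(1) - (-1)(0)]/D = 23.99 V
V_2 = [(2)(0) - (24)(-1)]/D = 23.99 V
V_th = V_2 - V_3 = 23.99 - 0 = 23.99 V
Step 2 — R_th: zero the source — replace V1 by a short circuit (node 3 merges into node 0) — and find the resistance seen between A (node 2) and B (node 0).
Reduce the network between node 2 (A) and node 0 (B) by series/parallel combination:
  Rp1 = R1 ‖ R3 (parallel, both between nodes 0 and 1) = 1/(1/1 + 1/4300) = 0.9998 Ω
  Rs1 = R2 + Rp1 (series, joined only at node 1) = 1 + 0.9998 = 2 Ω
  Rp2 = R4 ‖ Rs1 (parallel, both between nodes 0 and 2) = 1/(1/18000 + 1/2) = 2 Ω
R_th = 2 Ω
I_n = V_th/R_th = 23.99/2 = 12 A, and R_n = R_th = 2 Ω

Final answer: I_n = 12 A, R_n = 2 Ω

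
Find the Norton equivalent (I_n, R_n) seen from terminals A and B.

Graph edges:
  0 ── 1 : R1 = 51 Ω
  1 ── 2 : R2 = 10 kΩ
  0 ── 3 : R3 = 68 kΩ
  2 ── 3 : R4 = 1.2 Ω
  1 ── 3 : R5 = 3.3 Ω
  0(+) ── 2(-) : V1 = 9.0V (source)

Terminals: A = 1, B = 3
Find the Thévenin equivalent first; then I_n = V_th/R_th and R_n = R_th.
Step 1 — V_th is the open-circuit voltage V_A - V_B (nothing connected across the terminals).
Nodal analysis, taking node 2 as the 0 V reference.
Source V1 fixes V_0 = 9 V.
KCL at each unknown node (sum of currents leaving = 0; resistances in Ω):
  Node 1: (V_1 - 9)/51 + (V_1 - 0)/10000 + (V_1 - V_3)/3.3 = 0
  Node 3: (V_3 - 9)/68000 + (V_3 - 0)/1.2 + (V_3 - V_1)/3.3 = 0
Collecting terms (coefficients in siemens):
  0.3227·V_1 - 0.303·V_3 = 0.1765
  1.136·V_3 - 0.303·V_1 = 0.0001324
Determinant D = (0.3227)(1.136) - (-0.303)(-0.303) = 0.2749
V_1 = [(0.1765)(1.136) - (-0.303)(0.0001324)]/D = 0.7296 V
V_3 = [(0.3227)(0.0001324) - (0.1765)(-0.303)]/D = 0.1947 V
V_th = V_1 - V_3 = 0.7296 - 0.1947 = 0.5349 V
Step 2 — R_th: zero the source — replace V1 by a short circuit (node 2 merges into node 0) — and find the resistance seen between A (node 1) and B (node 3).
Reduce the network between node 1 (A) and node 3 (B) by series/parallel combination:
  Rp1 = R1 ‖ R2 (parallel, both between nodes 0 and 1) = 1/(1/51 + 1/10000) = 50.74 Ω
  Rp2 = R3 ‖ R4 (parallel, both between nodes 0 and 3) = 1/(1/68000 + 1/1.2) = 1.2 Ω
  Rs1 = Rp1 + Rp2 (series, joined only at node 0) = 50.74 + 1.2 = 51.94 Ω
  Rp3 = R5 ‖ Rs1 (parallel, both between nodes 1 and 3) = 1/(1/3.3 + 1/51.94) = 3.103 Ω
R_th = 3.103 Ω
I_n = V_th/R_th = 0.5349/3.103 = 0.1724 A, and R_n = R_th = 3.103 Ω

Final answer: I_n = 0.1724 A, R_n = 3.103 Ω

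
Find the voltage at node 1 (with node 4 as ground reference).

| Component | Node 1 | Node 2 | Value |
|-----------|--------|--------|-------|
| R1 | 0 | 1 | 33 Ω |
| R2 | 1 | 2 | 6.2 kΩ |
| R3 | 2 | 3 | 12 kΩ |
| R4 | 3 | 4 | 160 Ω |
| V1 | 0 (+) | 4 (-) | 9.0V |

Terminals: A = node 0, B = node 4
Nodal analysis, taking node 4 as the 0 V reference.
Source V1 fixes V_0 = 9 V.
KCL at each unknown node (sum of currents leaving = 0; resistances in Ω):
  Node 1: (V_1 - 9)/33 + (V_1 - V_2)/6200 = 0
  Node 2: (V_2 - V_1)/6200 + (V_2 - V_3)/12000 = 0
  Node 3: (V_3 - V_2)/12000 + (V_3 - 0)/160 = 0
Collecting terms (coefficients in siemens):
  0.03046·V_1 - 0.0001613·V_2 = 0.2727
  0.0002446·V_2 - 0.0001613·V_1 - 0.00008333·V_3 = 0
  0.006333·V_3 - 0.00008333·V_2 = 0
Solving these 3 simultaneous equations (Gaussian elimination) gives:
  V_1 = 8.984 V, V_2 = 5.95 V, V_3 = 0.07829 V
The requested potential is V_1 = 8.984 V.

Final answer: V_1 = 8.984 V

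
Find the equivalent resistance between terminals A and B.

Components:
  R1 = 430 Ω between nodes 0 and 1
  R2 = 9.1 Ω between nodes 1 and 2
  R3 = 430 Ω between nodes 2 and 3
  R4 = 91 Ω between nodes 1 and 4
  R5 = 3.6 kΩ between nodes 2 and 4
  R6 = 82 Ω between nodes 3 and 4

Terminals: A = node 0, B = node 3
The network is not a plain series/parallel combination. Inject a 1 A test current into terminal A (node 0) and return it from terminal B (node 3); then R_eq = V_A / (1 A).
Nodal analysis, taking node 3 as the 0 V reference.
Current source I_test pushes 1 A into node 0 and draws it out of node 3.
KCL at each unknown node (sum of currents leaving = 0; resistances in Ω):
  Node 0: (V_0 - V_1)/430 - 1 = 0
  Node 1: (V_1 - V_0)/430 + (V_1 - V_2)/9.1 + (V_1 - V_4)/91 = 0
  Node 2: (V_2 - V_1)/9.1 + (V_2 - 0)/430 + (V_2 - V_4)/3600 = 0
  Node 4: (V_4 - V_1)/91 + (V_4 - V_2)/3600 + (V_4 - 0)/82 = 0
Collecting terms (coefficients in siemens):
  0.002326·V_0 - 0.002326·V_1 = 1
  0.1232·V_1 - 0.002326·V_0 - 0.1099·V_2 - 0.01099·V_4 = 0
  0.1125·V_2 - 0.1099·V_1 - 0.0002778·V_4 = 0
  0.02346·V_4 - 0.01099·V_1 - 0.0002778·V_2 = 0
Solving these 4 simultaneous equations (Gaussian elimination) gives:
  V_0 = 553 V, V_1 = 123 V, V_2 = 120.3 V, V_4 = 59.05 V
R_eq = V_0 / 1 A = 553 Ω

Final answer: 553 Ω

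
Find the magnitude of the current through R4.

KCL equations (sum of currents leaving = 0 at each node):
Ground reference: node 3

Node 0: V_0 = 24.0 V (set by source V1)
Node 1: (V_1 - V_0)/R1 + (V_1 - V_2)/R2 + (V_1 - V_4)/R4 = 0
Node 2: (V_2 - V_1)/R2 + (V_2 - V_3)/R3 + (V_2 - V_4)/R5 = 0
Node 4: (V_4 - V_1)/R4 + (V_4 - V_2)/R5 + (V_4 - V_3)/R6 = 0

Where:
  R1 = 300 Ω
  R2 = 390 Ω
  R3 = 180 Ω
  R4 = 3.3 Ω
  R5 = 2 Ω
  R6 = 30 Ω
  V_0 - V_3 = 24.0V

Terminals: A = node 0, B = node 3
Nodal analysis, taking node 3 as the 0 V reference.
Source V1 fixes V_0 = 24 V.
KCL at each unknown node (sum of currents leaving = 0; resistances in Ω):
  Node 1: (V_1 - 24)/300 + (V_1 - V_2)/390 + (V_1 - V_4)/3.3 = 0
  Node 2: (V_2 - V_1)/390 + (V_2 - 0)/180 + (V_2 - V_4)/2 = 0
  Node 4: (V_4 - V_1)/3.3 + (V_4 - V_2)/2 + (V_4 - 0)/30 = 0
Collecting terms (coefficients in siemens):
  0.3089·V_1 - 0.002564·V_2 - 0.303·V_4 = 0.08
  0.5081·V_2 - 0.002564·V_1 - 0.5·V_4 = 0
  0.8364·V_4 - 0.303·V_1 - 0.5·V_2 = 0
Solving these 3 simultaneous equations (Gaussian elimination) gives:
  V_1 = 2.117 V, V_2 = 1.859 V, V_4 = 1.878 V
I_R4 = (V_1 - V_4)/R4 = (2.117 - 1.878)/3.3 = 0.07228 A
|I_R4| = 0.07228 A

Final answer: |I_R4| = 0.07228 A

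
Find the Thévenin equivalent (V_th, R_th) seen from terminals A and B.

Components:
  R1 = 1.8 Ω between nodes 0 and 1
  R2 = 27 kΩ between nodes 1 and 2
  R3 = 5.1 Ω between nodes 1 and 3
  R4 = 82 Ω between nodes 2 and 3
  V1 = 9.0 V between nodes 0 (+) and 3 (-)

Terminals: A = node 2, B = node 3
Step 1 — V_th is the open-circuit voltage V_A - V_B (nothing connected across the terminals).
Nodal analysis, taking node 3 as the 0 V reference.
Source V1 fixes V_0 = 9 V.
KCL at each unknown node (sum of currents leaving = 0; resistances in Ω):
  Node 1: (V_1 - 9)/1.8 + (V_1 - V_2)/27000 + (V_1 - 0)/5.1 = 0
  Node 2: (V_2 - V_1)/27000 + (V_2 - 0)/82 = 0
Collecting terms (coefficients in siemens):
  0.7517·V_1 - 0.00003704·V_2 = 5
  0.01223·V_2 - 0.00003704·V_1 = 0
Determinant D = (0.7517)(0.01223) - (-0.00003704)(-0.00003704) = 0.009195
V_1 = [(5)(0.01223) - (-0.00003704)(0)]/D = 6.652 V
V_2 = [(0.7517)(0) - (5)(-0.00003704)]/D = 0.02014 V
V_th = V_2 - V_3 = 0.02014 - 0 = 0.02014 V
Step 2 — R_th: zero the source — replace V1 by a short circuit (node 3 merges into node 0) — and find the resistance seen between A (node 2) and B (node 0).
Reduce the network between node 2 (A) and node 0 (B) by series/parallel combination:
  Rp1 = R1 ‖ R3 (parallel, both between nodes 0 and 1) = 1/(1/1.8 + 1/5.1) = 1.33 Ω
  Rs1 = R2 + Rp1 (series, joined only at node 1) = 27000 + 1.33 = 27000 Ω
  Rp2 = R4 ‖ Rs1 (parallel, both between nodes 0 and 2) = 1/(1/82 + 1/27000) = 81.75 Ω
R_th = 81.75 Ω

Final answer: V_th = 0.02014 V, R_th = 81.75 Ω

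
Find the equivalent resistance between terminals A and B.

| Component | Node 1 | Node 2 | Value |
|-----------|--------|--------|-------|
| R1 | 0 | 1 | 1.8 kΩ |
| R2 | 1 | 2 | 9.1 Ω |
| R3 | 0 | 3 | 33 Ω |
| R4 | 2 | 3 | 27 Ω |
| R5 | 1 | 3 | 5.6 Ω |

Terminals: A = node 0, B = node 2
The network is not a plain series/parallel combination. Inject a 1 A test current into terminal A (node 0) and return it from terminal B (node 2); then R_eq = V_A / (1 A).
Nodal analysis, taking node 2 as the 0 V reference.
Current source I_test pushes 1 A into node 0 and draws it out of node 2.
KCL at each unknown node (sum of currents leaving = 0; resistances in Ω):
  Node 0: (V_0 - V_1)/1800 + (V_0 - V_3)/33 - 1 = 0
  Node 1: (V_1 - V_0)/1800 + (V_1 - 0)/9.1 + (V_1 - V_3)/5.6 = 0
  Node 3: (V_3 - V_0)/33 + (V_3 - V_1)/5.6 + (V_3 - 0)/27 = 0
Collecting terms (coefficients in siemens):
  0.03086·V_0 - 0.0005556·V_1 - 0.0303·V_3 = 1
  0.289·V_1 - 0.0005556·V_0 - 0.1786·V_3 = 0
  0.2459·V_3 - 0.0303·V_0 - 0.1786·V_1 = 0
Solving these 3 simultaneous equations (Gaussian elimination) gives:
  V_0 = 41.79 V, V_1 = 5.916 V, V_3 = 9.446 V
R_eq = V_0 / 1 A = 41.79 Ω

Final answer: 41.79 Ω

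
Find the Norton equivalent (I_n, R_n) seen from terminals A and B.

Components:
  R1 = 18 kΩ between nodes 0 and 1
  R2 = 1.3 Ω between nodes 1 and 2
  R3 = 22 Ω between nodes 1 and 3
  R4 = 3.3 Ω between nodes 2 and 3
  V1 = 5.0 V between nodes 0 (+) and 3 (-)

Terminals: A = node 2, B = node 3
Find the Thévenin equivalent first; then I_n = V_th/R_th and R_n = R_th.
Step 1 — V_th is the open-circuit voltage V_A - V_B (nothing connected across the terminals).
Nodal analysis, taking node 3 as the 0 V reference.
Source V1 fixes V_0 = 5 V.
KCL at each unknown node (sum of currents leaving = 0; resistances in Ω):
  Node 1: (V_1 - 5)/18000 + (V_1 - V_2)/1.3 + (V_1 - 0)/22 = 0
  Node 2: (V_2 - V_1)/1.3 + (V_2 - 0)/3.3 = 0
Collecting terms (coefficients in siemens):
  0.8147·V_1 - 0.7692·V_2 = 0.0002778
  1.072·V_2 - 0.7692·V_1 = 0
Determinant D = (0.8147)(1.072) - (-0.7692)(-0.7692) = 0.2819
V_1 = [(0.0002778)(1.072) - (-0.7692)(0)]/D = 0.001057 V
V_2 = [(0.8147)(0) - (0.0002778)(-0.7692)]/D = 0.000758 V
V_th = V_2 - V_3 = 0.000758 - 0 = 0.000758 V
Step 2 — R_th: zero the source — replace V1 by a short circuit (node 3 merges into node 0) — and find the resistance seen between A (node 2) and B (node 0).
Reduce the network between node 2 (A) and node 0 (B) by series/parallel combination:
  Rp1 = R1 ‖ R3 (parallel, both between nodes 0 and 1) = 1/(1/18000 + 1/22) = 21.97 Ω
  Rs1 = R2 + Rp1 (series, joined only at node 1) = 1.3 + 21.97 = 23.27 Ω
  Rp2 = R4 ‖ Rs1 (parallel, both between nodes 0 and 2) = 1/(1/3.3 + 1/23.27) = 2.89 Ω
R_th = 2.89 Ω
I_n = V_th/R_th = 0.000758/2.89 = 0.0002623 A, and R_n = R_th = 2.89 Ω

Final answer: I_n = 0.0002623 A, R_n = 2.89 Ω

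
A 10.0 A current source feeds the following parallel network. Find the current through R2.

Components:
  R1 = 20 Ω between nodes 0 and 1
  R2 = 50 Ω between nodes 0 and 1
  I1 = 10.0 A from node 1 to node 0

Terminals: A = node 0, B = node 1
All resistors sit directly between nodes 0 and 1, so they are in parallel and share one voltage V; the full source current 10 A splits among them.
1/R_par = 1/20 + 1/50 = 0.07 S  =>  R_par = 14.29 Ω
V = I × R_par = 10 × 14.29 = 142.9 V
I_R2 = V/R2 = 142.9/50 = 2.857 A

Final answer: 2.857 A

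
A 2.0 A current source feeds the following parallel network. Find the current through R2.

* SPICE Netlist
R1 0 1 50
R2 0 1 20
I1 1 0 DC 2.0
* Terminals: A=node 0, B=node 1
All resistors sit directly between nodes 0 and 1, so they are in parallel and share one voltage V; the full source current 2 A splits among them.
1/R_par = 1/50 + 1/20 = 0.07 S  =>  R_par = 14.29 Ω
V = I × R_par = 2 × 14.29 = 28.57 V
I_R2 = V/R2 = 28.57/20 = 1.429 A

Final answer: 1.429 A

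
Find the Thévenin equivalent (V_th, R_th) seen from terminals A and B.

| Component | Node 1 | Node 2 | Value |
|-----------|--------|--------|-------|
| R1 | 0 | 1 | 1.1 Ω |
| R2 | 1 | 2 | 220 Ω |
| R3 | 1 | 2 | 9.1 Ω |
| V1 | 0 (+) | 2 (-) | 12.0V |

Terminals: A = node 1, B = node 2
Step 1 — V_th is the open-circuit voltage V_A - V_B (nothing connected across the terminals).
Nodal analysis, taking node 2 as the 0 V reference.
Source V1 fixes V_0 = 12 V.
KCL at each unknown node (sum of currents leaving = 0; resistances in Ω):
  Node 1: (V_1 - 12)/1.1 + (V_1 - 0)/220 + (V_1 - 0)/9.1 = 0
Collecting terms: 1.024 × V_1 = 10.91  =>  V_1 = 10.66 V
V_th = V_1 - V_2 = 10.66 - 0 = 10.66 V
Step 2 — R_th: zero the source — replace V1 by a short circuit (node 2 merges into node 0) — and find the resistance seen between A (node 1) and B (node 0).
Reduce the network between node 1 (A) and node 0 (B) by series/parallel combination:
  Rp1 = R1 ‖ R2 ‖ R3 (parallel, all between nodes 0 and 1) = 1/(1/1.1 + 1/220 + 1/9.1) = 0.977 Ω
R_th = 0.977 Ω

Final answer: V_th = 10.66 V, R_th = 0.977 Ω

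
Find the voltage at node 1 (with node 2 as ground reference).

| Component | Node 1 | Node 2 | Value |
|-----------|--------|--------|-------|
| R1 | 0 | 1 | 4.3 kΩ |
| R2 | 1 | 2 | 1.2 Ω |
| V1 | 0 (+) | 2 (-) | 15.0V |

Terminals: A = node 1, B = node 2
Nodal analysis, taking node 2 as the 0 V reference.
Source V1 fixes V_0 = 15 V.
KCL at each unknown node (sum of currents leaving = 0; resistances in Ω):
  Node 1: (V_1 - 15)/4300 + (V_1 - 0)/1.2 = 0
Collecting terms: 0.8336 × V_1 = 0.003488  =>  V_1 = 0.004185 V
The requested potential is V_1 = 0.004185 V.

Final answer: V_1 = 0.004185 V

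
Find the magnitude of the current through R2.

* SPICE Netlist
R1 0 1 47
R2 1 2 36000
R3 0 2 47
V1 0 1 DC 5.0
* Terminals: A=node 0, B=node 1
Nodal analysis, taking node 1 as the 0 V reference.
Source V1 fixes V_0 = 5 V.
KCL at each unknown node (sum of currents leaving = 0; resistances in Ω):
  Node 2: (V_2 - 0)/36000 + (V_2 - 5)/47 = 0
Collecting terms: 0.0213 × V_2 = 0.1064  =>  V_2 = 4.993 V
I_R2 = (V_1 - V_2)/R2 = (0 - 4.993)/36000 = -0.0001387 A
|I_R2| = 0.0001387 A

Final answer: |I_R2| = 0.0001387 A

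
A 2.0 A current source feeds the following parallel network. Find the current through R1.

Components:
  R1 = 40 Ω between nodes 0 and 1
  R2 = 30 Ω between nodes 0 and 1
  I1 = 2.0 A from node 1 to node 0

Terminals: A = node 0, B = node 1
All resistors sit directly between nodes 0 and 1, so they are in parallel and share one voltage V; the full source current 2 A splits among them.
1/R_par = 1/40 + 1/30 = 0.05833 S  =>  R_par = 17.14 Ω
V = I × R_par = 2 × 17.14 = 34.29 V
I_R1 = V/R1 = 34.29/40 = 0.8571 A

Final answer: 0.8571 A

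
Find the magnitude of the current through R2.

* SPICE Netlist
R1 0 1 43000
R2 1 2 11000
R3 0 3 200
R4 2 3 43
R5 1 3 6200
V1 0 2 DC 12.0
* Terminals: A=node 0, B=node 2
Nodal analysis, taking node 2 as the 0 V reference.
Source V1 fixes V_0 = 12 V.
KCL at each unknown node (sum of currents leaving = 0; resistances in Ω):
  Node 1: (V_1 - 12)/43000 + (V_1 - 0)/11000 + (V_1 - V_3)/6200 = 0
  Node 3: (V_3 - 12)/200 + (V_3 - 0)/43 + (V_3 - V_1)/6200 = 0
Collecting terms (coefficients in siemens):
  0.0002755·V_1 - 0.0001613·V_3 = 0.0002791
  0.02842·V_3 - 0.0001613·V_1 = 0.06
Determinant D = (0.0002755)(0.02842) - (-0.0001613)(-0.0001613) = 0.000007802
V_1 = [(0.0002791)(0.02842) - (-0.0001613)(0.06)]/D = 2.257 V
V_3 = [(0.0002755)(0.06) - (0.0002791)(-0.0001613)]/D = 2.124 V
I_R2 = (V_1 - V_2)/R2 = (2.257 - 0)/11000 = 0.0002052 A
|I_R2| = 0.0002052 A

Final answer: |I_R2| = 0.0002052 A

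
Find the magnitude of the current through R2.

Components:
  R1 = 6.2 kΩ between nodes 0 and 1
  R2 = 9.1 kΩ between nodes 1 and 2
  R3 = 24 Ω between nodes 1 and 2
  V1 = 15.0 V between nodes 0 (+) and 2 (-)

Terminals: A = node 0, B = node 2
Nodal analysis, taking node 2 as the 0 V reference.
Source V1 fixes V_0 = 15 V.
KCL at each unknown node (sum of currents leaving = 0; resistances in Ω):
  Node 1: (V_1 - 15)/6200 + (V_1 - 0)/9100 + (V_1 - 0)/24 = 0
Collecting terms: 0.04194 × V_1 = 0.002419  =>  V_1 = 0.05769 V
I_R2 = (V_1 - V_2)/R2 = (0.05769 - 0)/9100 = 0.000006339 A
|I_R2| = 0.000006339 A

Final answer: |I_R2| = 6.339e-06 A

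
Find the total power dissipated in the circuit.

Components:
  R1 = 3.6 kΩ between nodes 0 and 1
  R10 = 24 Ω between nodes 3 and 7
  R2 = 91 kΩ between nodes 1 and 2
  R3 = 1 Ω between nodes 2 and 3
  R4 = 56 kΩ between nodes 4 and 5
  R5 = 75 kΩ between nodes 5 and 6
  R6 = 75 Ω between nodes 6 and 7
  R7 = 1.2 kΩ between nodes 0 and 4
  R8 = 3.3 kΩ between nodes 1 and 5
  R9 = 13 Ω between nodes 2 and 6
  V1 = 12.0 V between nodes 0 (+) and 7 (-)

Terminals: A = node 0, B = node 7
Nodal analysis, taking node 7 as the 0 V reference.
Source V1 fixes V_0 = 12 V.
KCL at each unknown node (sum of currents leaving = 0; resistances in Ω):
  Node 1: (V_1 - 12)/3600 + (V_1 - V_2)/91000 + (V_1 - V_5)/3300 = 0
  Node 2: (V_2 - V_1)/91000 + (V_2 - V_3)/1 + (V_2 - V_6)/13 = 0
  Node 3: (V_3 - V_2)/1 + (V_3 - 0)/24 = 0
  Node 4: (V_4 - V_5)/56000 + (V_4 - 12)/1200 = 0
  Node 5: (V_5 - V_4)/56000 + (V_5 - V_6)/75000 + (V_5 - V_1)/3300 = 0
  Node 6: (V_6 - V_5)/75000 + (V_6 - 0)/75 + (V_6 - V_2)/13 = 0
Collecting terms (coefficients in siemens):
  0.0005918·V_1 - 0.00001099·V_2 - 0.000303·V_5 = 0.003333
  1.077·V_2 - 0.00001099·V_1 - 1·V_3 - 0.07692·V_6 = 0
  1.042·V_3 - 1·V_2 = 0
  0.0008512·V_4 - 0.00001786·V_5 = 0.01
  0.0003342·V_5 - 0.000303·V_1 - 0.00001786·V_4 - 0.00001333·V_6 = 0
  0.09027·V_6 - 0.07692·V_2 - 0.00001333·V_5 = 0
Solving these 6 simultaneous equations (Gaussian elimination) gives:
  V_1 = 11.13 V, V_2 = 0.004751 V, V_3 = 0.004561 V, V_4 = 11.97 V
  V_5 = 10.73 V, V_6 = 0.005633 V
Power in each resistor, P = (ΔV)²/R:
  P_R1 = (12 - 11.13)²/3600 = 0.0002124 W
  P_R2 = (11.13 - 0.004751)²/91000 = 0.001359 W
  P_R3 = (0.004751 - 0.004561)²/1 = 0.00000003612 W
  P_R4 = (11.97 - 10.73)²/56000 = 0.00002773 W
  P_R5 = (10.73 - 0.005633)²/75000 = 0.001533 W
  P_R6 = (0.005633 - 0)²/75 = 0.0000004231 W
  P_R7 = (12 - 11.97)²/1200 = 0.0000005942 W
  P_R8 = (11.13 - 10.73)²/3300 = 0.00004808 W
  P_R9 = (0.004751 - 0.005633)²/13 = 0.00000005984 W
  P_R10 = (0.004561 - 0)²/24 = 0.0000008669 W
P_total = P_R1 + P_R2 + P_R3 + P_R4 + P_R5 + P_R6 + P_R7 + P_R8 + P_R9 + P_R10 = 0.003182 W

Final answer: 0.003182 W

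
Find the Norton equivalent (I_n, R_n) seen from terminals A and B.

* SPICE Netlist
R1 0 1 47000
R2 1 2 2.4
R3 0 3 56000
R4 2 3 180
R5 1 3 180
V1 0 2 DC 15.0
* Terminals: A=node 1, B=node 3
Find the Thévenin equivalent first; then I_n = V_th/R_th and R_n = R_th.
Step 1 — V_th is the open-circuit voltage V_A - V_B (nothing connected across the terminals).
Nodal analysis, taking node 2 as the 0 V reference.
Source V1 fixes V_0 = 15 V.
KCL at each unknown node (sum of currents leaving = 0; resistances in Ω):
  Node 1: (V_1 - 15)/47000 + (V_1 - 0)/2.4 + (V_1 - V_3)/180 = 0
  Node 3: (V_3 - 15)/56000 + (V_3 - 0)/180 + (V_3 - V_1)/180 = 0
Collecting terms (coefficients in siemens):
  0.4222·V_1 - 0.005556·V_3 = 0.0003191
  0.01113·V_3 - 0.005556·V_1 = 0.0002679
Determinant D = (0.4222)(0.01113) - (-0.005556)(-0.005556) = 0.004668
V_1 = [(0.0003191)(0.01113) - (-0.005556)(0.0002679)]/D = 0.00108 V
V_3 = [(0.4222)(0.0002679) - (0.0003191)(-0.005556)]/D = 0.02461 V
V_th = V_1 - V_3 = 0.00108 - 0.02461 = -0.02353 V
Step 2 — R_th: zero the source — replace V1 by a short circuit (node 2 merges into node 0) — and find the resistance seen between A (node 1) and B (node 3).
Reduce the network between node 1 (A) and node 3 (B) by series/parallel combination:
  Rp1 = R1 ‖ R2 (parallel, both between nodes 0 and 1) = 1/(1/47000 + 1/2.4) = 2.4 Ω
  Rp2 = R3 ‖ R4 (parallel, both between nodes 0 and 3) = 1/(1/56000 + 1/180) = 179.4 Ω
  Rs1 = Rp1 + Rp2 (series, joined only at node 0) = 2.4 + 179.4 = 181.8 Ω
  Rp3 = R5 ‖ Rs1 (parallel, both between nodes 1 and 3) = 1/(1/180 + 1/181.8) = 90.45 Ω
R_th = 90.45 Ω
I_n = V_th/R_th = -0.02353/90.45 = -0.0002601 A, and R_n = R_th = 90.45 Ω

Final answer: I_n = -0.0002601 A, R_n = 90.45 Ω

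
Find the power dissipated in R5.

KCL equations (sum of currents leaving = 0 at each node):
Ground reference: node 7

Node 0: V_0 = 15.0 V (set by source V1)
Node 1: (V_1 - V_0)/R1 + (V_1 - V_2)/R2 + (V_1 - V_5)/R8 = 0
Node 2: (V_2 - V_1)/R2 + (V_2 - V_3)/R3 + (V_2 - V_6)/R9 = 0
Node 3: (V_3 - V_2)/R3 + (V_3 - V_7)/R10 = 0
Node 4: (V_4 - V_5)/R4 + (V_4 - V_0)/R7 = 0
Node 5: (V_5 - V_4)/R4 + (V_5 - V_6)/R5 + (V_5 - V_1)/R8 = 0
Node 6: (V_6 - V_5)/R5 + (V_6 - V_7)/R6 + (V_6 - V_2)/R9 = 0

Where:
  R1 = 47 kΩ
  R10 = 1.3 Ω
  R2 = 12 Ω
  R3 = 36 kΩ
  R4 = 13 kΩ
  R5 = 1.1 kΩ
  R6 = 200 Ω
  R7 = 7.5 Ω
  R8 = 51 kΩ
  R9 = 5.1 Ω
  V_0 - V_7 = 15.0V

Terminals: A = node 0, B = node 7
Nodal analysis, taking node 7 as the 0 V reference.
Source V1 fixes V_0 = 15 V.
KCL at each unknown node (sum of currents leaving = 0; resistances in Ω):
  Node 1: (V_1 - 15)/47000 + (V_1 - V_2)/12 + (V_1 - V_5)/51000 = 0
  Node 2: (V_2 - V_1)/12 + (V_2 - V_3)/36000 + (V_2 - V_6)/5.1 = 0
  Node 3: (V_3 - V_2)/36000 + (V_3 - 0)/1.3 = 0
  Node 4: (V_4 - V_5)/13000 + (V_4 - 15)/7.5 = 0
  Node 5: (V_5 - V_4)/13000 + (V_5 - V_6)/1100 + (V_5 - V_1)/51000 = 0
  Node 6: (V_6 - V_5)/1100 + (V_6 - 0)/200 + (V_6 - V_2)/5.1 = 0
Collecting terms (coefficients in siemens):
  0.08337·V_1 - 0.08333·V_2 - 0.00001961·V_5 = 0.0003191
  0.2794·V_2 - 0.08333·V_1 - 0.00002778·V_3 - 0.1961·V_6 = 0
  0.7693·V_3 - 0.00002778·V_2 = 0
  0.1334·V_4 - 0.00007692·V_5 = 2
  0.001006·V_5 - 0.00001961·V_1 - 0.00007692·V_4 - 0.0009091·V_6 = 0
  0.202·V_6 - 0.1961·V_2 - 0.0009091·V_5 = 0
Solving these 6 simultaneous equations (Gaussian elimination) gives:
  V_1 = 0.276 V, V_2 = 0.272 V, V_3 = 0.000009821 V, V_4 = 14.99 V
  V_5 = 1.397 V, V_6 = 0.2703 V
I_R5 = (V_5 - V_6)/R5 = (1.397 - 0.2703)/1100 = 0.001024 A
P_R5 = I_R5² × R5 = (0.001024)² × 1100 = 0.001153 W

Final answer: 0.001153 W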